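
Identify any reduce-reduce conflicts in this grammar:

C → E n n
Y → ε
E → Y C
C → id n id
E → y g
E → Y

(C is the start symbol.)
Augment with C' → C and build the canonical LR(0) collection (I0 = CLOSURE({[C' → . C]}), then GOTO on every symbol after a dot until no new states appear). It has 12 states:
  I0: { [C → . E n n], [C → . id n id], [C' → . C], [E → . Y C], [E → . Y], [E → . y g], [Y → .] }  — shift, reduce
  I1: { [C' → C .] }  — accept
  I2: { [C → E . n n] }  — shift
  I3: { [C → . E n n], [C → . id n id], [E → . Y C], [E → . Y], [E → . y g], [E → Y . C], [E → Y .], [Y → .] }  — shift, 2 reduces
  I4: { [C → id . n id] }  — shift
  I5: { [E → y . g] }  — shift
  I6: { [E → y g .] }  — reduce
  I7: { [C → id n . id] }  — shift
  I8: { [C → id n id .] }  — reduce
  I9: { [E → Y C .] }  — reduce
  I10: { [C → E n . n] }  — shift
  I11: { [C → E n n .] }  — reduce

I3 contains complete items [E → Y .], [Y → .] — reduce-reduce conflict.

Answer: Yes — I3: [E → Y .] vs [Y → .]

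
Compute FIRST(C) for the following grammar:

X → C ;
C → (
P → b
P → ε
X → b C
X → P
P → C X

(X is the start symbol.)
From C → (:
  - '(' is a terminal: add '(' and stop

Collecting: FIRST(C) = { '(' }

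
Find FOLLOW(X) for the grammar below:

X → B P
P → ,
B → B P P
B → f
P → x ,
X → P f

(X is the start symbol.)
{ $ }

To compute FOLLOW(X), find every occurrence of X on a right-hand side N → α X β: add FIRST(β) \ {ε}, and if β is empty or nullable also add FOLLOW(N). Iterate to a fixed point.

X is the start symbol, so $ ∈ FOLLOW(X).
X does not occur on any right-hand side.

Taking the union: FOLLOW(X) = { $ }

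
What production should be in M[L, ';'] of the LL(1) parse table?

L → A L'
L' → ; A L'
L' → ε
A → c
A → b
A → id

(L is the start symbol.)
To find M[L, ';'], we find productions for L where ';' is in the predict set (PREDICT(N → α) = (FIRST(α) \ {ε}) ∪ (FOLLOW(N) if α ⇒* ε)).

Relevant sets:
  FIRST(A) = { 'b', 'c', 'id' }

L → A L': PREDICT = { 'b', 'c', 'id' }

M[L, ';'] is empty (no production applies)

Answer: Empty (error entry)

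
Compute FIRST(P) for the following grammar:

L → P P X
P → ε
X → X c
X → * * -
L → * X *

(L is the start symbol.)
From P → ε:
  - ε-production, so ε ∈ FIRST(P)

Collecting: FIRST(P) = { ε }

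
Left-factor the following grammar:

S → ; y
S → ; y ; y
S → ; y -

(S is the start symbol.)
S → ; y S'
S' → ε
S' → ; y
S' → -

Left-factoring transforms A → αβ₁ | αβ₂ into A → αA' and A' → β₁ | β₂
(α is the longest common prefix among the alternatives). Repeat until
no nonterminal has two alternatives with a common prefix.

Round 1: S has alternatives sharing prefix '; y'. Introduce S': S → ; y S'
  Add: S' → ε
  Add: S' → ; y
  Add: S' → -

No remaining common prefixes — done.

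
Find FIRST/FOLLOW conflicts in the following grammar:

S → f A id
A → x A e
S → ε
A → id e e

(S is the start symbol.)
A FIRST/FOLLOW conflict occurs when a non-terminal N has a nullable alternative N → β (β ⇒* ε) and another alternative N → α with FIRST(α) ∩ FOLLOW(N) ≠ ∅: on such a lookahead the parser cannot decide between expanding α and letting N vanish via β.

Nullable non-terminals: S.

S: nullable alternative(s) S → ε; FOLLOW(S) = { $ }
  S → f A id: FIRST \ {ε} = { 'f' } — disjoint from FOLLOW(S)
  S → ε: FIRST \ {ε} = { } — this is the only nullable alternative, skip

A has no nullable alternative, so no FIRST/FOLLOW check is needed there.

No FIRST/FOLLOW conflicts found.

Answer: No FIRST/FOLLOW conflicts.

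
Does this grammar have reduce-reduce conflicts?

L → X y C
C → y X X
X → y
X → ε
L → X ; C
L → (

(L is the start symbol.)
No reduce-reduce conflicts

A reduce-reduce conflict occurs when an LR(0) state has two complete items [A → α .] and [B → β .] — both call for a reduction, and with no lookahead the parser cannot choose between them.

Augment with L' → L and build the canonical LR(0) collection (I0 = CLOSURE({[L' → . L]}), then GOTO on every symbol after a dot until no new states appear). It has 12 states:
  I0: { [L → . (], [L → . X ; C], [L → . X y C], [L' → . L], [X → . y], [X → .] }  — shift, reduce
  I1: { [L → ( .] }  — reduce
  I2: { [L' → L .] }  — accept
  I3: { [L → X . ; C], [L → X . y C] }  — shift
  I4: { [X → y .] }  — reduce
  I5: { [C → . y X X], [L → X ; . C] }  — shift
  I6: { [C → . y X X], [L → X y . C] }  — shift
  I7: { [L → X y C .] }  — reduce
  I8: { [C → y . X X], [X → . y], [X → .] }  — shift, reduce
  I9: { [C → y X . X], [X → . y], [X → .] }  — shift, reduce
  I10: { [C → y X X .] }  — reduce
  I11: { [L → X ; C .] }  — reduce

No state contains more than one complete item.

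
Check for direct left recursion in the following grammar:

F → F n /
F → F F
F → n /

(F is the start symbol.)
Yes, F is left-recursive

Direct left recursion occurs when N → N α for some non-terminal N (the right-hand side begins with the left-hand side itself).

F → F n /: LEFT RECURSIVE (starts with F)
F → F F: LEFT RECURSIVE (starts with F)
F → n /: starts with n

The grammar has direct left recursion on: F.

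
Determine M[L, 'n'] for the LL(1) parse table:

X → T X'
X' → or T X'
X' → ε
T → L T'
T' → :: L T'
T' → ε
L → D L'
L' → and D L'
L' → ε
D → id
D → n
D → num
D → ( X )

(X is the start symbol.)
To find M[L, 'n'], we find productions for L where 'n' is in the predict set (PREDICT(N → α) = (FIRST(α) \ {ε}) ∪ (FOLLOW(N) if α ⇒* ε)).

Relevant sets:
  FIRST(D) = { '(', 'id', 'n', 'num' }

L → D L': PREDICT = { '(', 'id', 'n', 'num' }
  'n' is in predict set, so this production goes in M[L, 'n']

M[L, 'n'] = L → D L'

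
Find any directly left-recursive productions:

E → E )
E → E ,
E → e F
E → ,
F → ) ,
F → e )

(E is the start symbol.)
Direct left recursion occurs when N → N α for some non-terminal N (the right-hand side begins with the left-hand side itself).

E → E ): LEFT RECURSIVE (starts with E)
E → E ,: LEFT RECURSIVE (starts with E)
E → e F: starts with e
E → ,: starts with ','
F → ) ,: starts with ')'
F → e ): starts with e

The grammar has direct left recursion on: E.

Answer: Yes, E is left-recursive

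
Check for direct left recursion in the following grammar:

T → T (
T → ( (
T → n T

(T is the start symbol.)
Direct left recursion occurs when N → N α for some non-terminal N (the right-hand side begins with the left-hand side itself).

T → T (: LEFT RECURSIVE (starts with T)
T → ( (: starts with '('
T → n T: starts with n

The grammar has direct left recursion on: T.

Answer: Yes, T is left-recursive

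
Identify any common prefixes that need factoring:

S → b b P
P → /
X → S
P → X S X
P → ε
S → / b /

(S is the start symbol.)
Left-factoring is needed when two productions for the same non-terminal
share a common prefix on the right-hand side.

Productions for S:
  S → b b P
  S → / b /
Productions for P:
  P → /
  P → X S X
  P → ε

No common prefixes found.

Answer: No, left-factoring is not needed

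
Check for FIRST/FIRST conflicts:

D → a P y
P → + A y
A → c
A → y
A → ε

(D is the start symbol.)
No FIRST/FIRST conflicts.

A FIRST/FIRST conflict occurs when two productions N → α and N → β for the same non-terminal have FIRST(α) ∩ FIRST(β) ≠ ∅ (with ε ∈ FIRST of a nullable right-hand side, so two nullable alternatives also conflict).

Productions for A:
  A → c: FIRST = { 'c' }
  A → y: FIRST = { 'y' }
  A → ε: FIRST = { ε }
D, P have only one production, so no FIRST/FIRST conflict is possible there.

All alternatives of each non-terminal have pairwise disjoint FIRST sets.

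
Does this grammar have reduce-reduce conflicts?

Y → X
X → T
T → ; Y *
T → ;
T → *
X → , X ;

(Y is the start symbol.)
A reduce-reduce conflict occurs when an LR(0) state has two complete items [A → α .] and [B → β .] — both call for a reduction, and with no lookahead the parser cannot choose between them.

Augment with Y' → Y and build the canonical LR(0) collection (I0 = CLOSURE({[Y' → . Y]}), then GOTO on every symbol after a dot until no new states appear). It has 11 states:
  I0: { [T → . *], [T → . ; Y *], [T → . ;], [X → . , X ;], [X → . T], [Y → . X], [Y' → . Y] }  — shift
  I1: { [T → * .] }  — reduce
  I2: { [T → . *], [T → . ; Y *], [T → . ;], [X → , . X ;], [X → . , X ;], [X → . T] }  — shift
  I3: { [T → . *], [T → . ; Y *], [T → . ;], [T → ; . Y *], [T → ; .], [X → . , X ;], [X → . T], [Y → . X] }  — shift, reduce
  I4: { [X → T .] }  — reduce
  I5: { [Y → X .] }  — reduce
  I6: { [Y' → Y .] }  — accept
  I7: { [T → ; Y . *] }  — shift
  I8: { [T → ; Y * .] }  — reduce
  I9: { [X → , X . ;] }  — shift
  I10: { [X → , X ; .] }  — reduce

No state contains more than one complete item.

Answer: No reduce-reduce conflicts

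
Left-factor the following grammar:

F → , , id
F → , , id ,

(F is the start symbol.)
Left-factoring transforms A → αβ₁ | αβ₂ into A → αA' and A' → β₁ | β₂
(α is the longest common prefix among the alternatives). Repeat until
no nonterminal has two alternatives with a common prefix.

Round 1: F has alternatives sharing prefix ', , id'. Introduce F': F → , , id F'
  Add: F' → ε
  Add: F' → ,

No remaining common prefixes — done.

Resulting grammar:
F → , , id F'
F' → ε
F' → ,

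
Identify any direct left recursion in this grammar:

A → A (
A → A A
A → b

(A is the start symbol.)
Direct left recursion occurs when N → N α for some non-terminal N (the right-hand side begins with the left-hand side itself).

A → A (: LEFT RECURSIVE (starts with A)
A → A A: LEFT RECURSIVE (starts with A)
A → b: starts with b

The grammar has direct left recursion on: A.

Answer: Yes, A is left-recursive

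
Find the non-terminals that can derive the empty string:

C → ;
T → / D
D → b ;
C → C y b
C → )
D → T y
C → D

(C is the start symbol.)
None

There are no ε-productions, so no non-terminal can derive ε.
No non-terminals are nullable.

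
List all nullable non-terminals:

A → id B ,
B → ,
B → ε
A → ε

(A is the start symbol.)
{ 'A', 'B' }

ε-productions: B → ε, A → ε
So B, A are immediately nullable.
Every non-terminal is now nullable.
Nullable = { 'A', 'B' }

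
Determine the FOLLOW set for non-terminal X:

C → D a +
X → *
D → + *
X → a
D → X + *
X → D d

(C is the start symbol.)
{ '+' }

To compute FOLLOW(X), find every occurrence of X on a right-hand side N → α X β: add FIRST(β) \ {ε}, and if β is empty or nullable also add FOLLOW(N). Iterate to a fixed point.

In D → X + *: X is followed by '+' '*', add FIRST('+' '*') \ {ε} = { '+' }

Taking the union: FOLLOW(X) = { '+' }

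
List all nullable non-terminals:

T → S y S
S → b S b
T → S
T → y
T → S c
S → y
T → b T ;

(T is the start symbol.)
None

A non-terminal is nullable if it can derive ε (the empty string): either it has an ε-production, or it has a production whose right-hand side consists entirely of nullable non-terminals.

There are no ε-productions, so no non-terminal can derive ε.
No non-terminals are nullable.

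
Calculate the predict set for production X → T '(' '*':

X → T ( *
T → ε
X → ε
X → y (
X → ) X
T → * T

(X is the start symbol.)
PREDICT(X → T '(' '*') = (FIRST(RHS) \ {ε}) ∪ (FOLLOW(X) if ε ∈ FIRST(RHS), i.e. RHS ⇒* ε)
FIRST(T) = { '*', ε }
FIRST(T '(' '*') = { '(', '*' }
ε ∉ FIRST(T '(' '*'), so FOLLOW(X) is not added.
PREDICT(X → T '(' '*') = { '(', '*' }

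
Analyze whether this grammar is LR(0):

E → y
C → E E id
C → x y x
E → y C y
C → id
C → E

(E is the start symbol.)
A grammar is LR(0) if no state in the canonical LR(0) collection has:
  - both a shift item (dot before a terminal) and a complete item (shift-reduce conflict), or
  - two or more complete items (reduce-reduce conflict; the accept item [E' → E .] counts as a complete item here).

Augment with E' → E and build the canonical LR(0) collection (I0 = CLOSURE({[E' → . E]}), then GOTO on every symbol after a dot until no new states appear). It has 12 states:
  I0: { [E → . y C y], [E → . y], [E' → . E] }  — shift
  I1: { [E' → E .] }  — accept
  I2: { [C → . E E id], [C → . E], [C → . id], [C → . x y x], [E → . y C y], [E → . y], [E → y . C y], [E → y .] }  — shift, reduce
  I3: { [E → y C . y] }  — shift
  I4: { [C → E . E id], [C → E .], [E → . y C y], [E → . y] }  — shift, reduce
  I5: { [C → id .] }  — reduce
  I6: { [C → x . y x] }  — shift
  I7: { [C → x y . x] }  — shift
  I8: { [C → x y x .] }  — reduce
  I9: { [C → E E . id] }  — shift
  I10: { [C → E E id .] }  — reduce
  I11: { [E → y C y .] }  — reduce

Conflict in state I2:
  Shift-reduce conflict between [E → y .] and [C → . id]
So the grammar is NOT LR(0).

Answer: No. Shift-reduce conflict between [E → y .] and [C → . id]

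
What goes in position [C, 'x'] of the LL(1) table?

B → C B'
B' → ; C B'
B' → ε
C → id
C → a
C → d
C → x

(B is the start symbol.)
To find M[C, 'x'], we find productions for C where 'x' is in the predict set (PREDICT(N → α) = (FIRST(α) \ {ε}) ∪ (FOLLOW(N) if α ⇒* ε)).

C → id: PREDICT = { 'id' }
C → a: PREDICT = { 'a' }
C → d: PREDICT = { 'd' }
C → x: PREDICT = { 'x' }
  'x' is in predict set, so this production goes in M[C, 'x']

M[C, 'x'] = C → x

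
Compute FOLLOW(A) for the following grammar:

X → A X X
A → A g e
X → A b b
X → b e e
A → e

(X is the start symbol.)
To compute FOLLOW(A), find every occurrence of A on a right-hand side N → α A β: add FIRST(β) \ {ε}, and if β is empty or nullable also add FOLLOW(N). Iterate to a fixed point.

In X → A X X: A is followed by X X, add FIRST(X X) \ {ε} = { 'b', 'e' }
In A → A g e: A is followed by g e, add FIRST(g e) \ {ε} = { 'g' }
In X → A b b: A is followed by b b, add FIRST(b b) \ {ε} = { 'b' }

Taking the union: FOLLOW(A) = { 'b', 'e', 'g' }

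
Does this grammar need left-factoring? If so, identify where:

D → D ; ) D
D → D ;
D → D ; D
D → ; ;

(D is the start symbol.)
Yes, D has productions with common prefix 'D ;'

Left-factoring is needed when two productions for the same non-terminal
share a common prefix on the right-hand side.

Productions for D:
  D → D ; ) D
  D → D ;
  D → D ; D
  D → ; ;

Found common prefix 'D ;' in productions for D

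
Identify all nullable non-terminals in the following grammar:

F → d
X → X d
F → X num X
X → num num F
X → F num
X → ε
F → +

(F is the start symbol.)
A non-terminal is nullable if it can derive ε (the empty string): either it has an ε-production, or it has a production whose right-hand side consists entirely of nullable non-terminals.

ε-productions: X → ε
So X is immediately nullable.
No further non-terminal can be added: every production for the remaining non-terminals contains a terminal or a non-nullable non-terminal.
Nullable = { 'X' }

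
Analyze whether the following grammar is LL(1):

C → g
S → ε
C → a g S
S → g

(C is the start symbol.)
A grammar is LL(1) if for each non-terminal N with multiple productions, the predict sets of those productions are pairwise disjoint, where PREDICT(N → α) = (FIRST(α) \ {ε}) ∪ (FOLLOW(N) if α ⇒* ε).

Relevant sets:
  FOLLOW(S) = { $ }

For C:
  PREDICT(C → g) = { 'g' }
  PREDICT(C → a g S) = { 'a' }
For S:
  PREDICT(S → ε) = { $ }
  PREDICT(S → g) = { 'g' }

All predict sets are disjoint. The grammar IS LL(1).

Answer: Yes, the grammar is LL(1).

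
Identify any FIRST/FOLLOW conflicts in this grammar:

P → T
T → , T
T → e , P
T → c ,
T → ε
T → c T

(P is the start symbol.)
A FIRST/FOLLOW conflict occurs when a non-terminal N has a nullable alternative N → β (β ⇒* ε) and another alternative N → α with FIRST(α) ∩ FOLLOW(N) ≠ ∅: on such a lookahead the parser cannot decide between expanding α and letting N vanish via β.

Nullable non-terminals: P, T.
P has a nullable alternative but only one production, so nothing to check.

T: nullable alternative(s) T → ε; FOLLOW(T) = { $ }
  T → , T: FIRST \ {ε} = { ',' } — disjoint from FOLLOW(T)
  T → e , P: FIRST \ {ε} = { 'e' } — disjoint from FOLLOW(T)
  T → c ,: FIRST \ {ε} = { 'c' } — disjoint from FOLLOW(T)
  T → ε: FIRST \ {ε} = { } — this is the only nullable alternative, skip
  T → c T: FIRST \ {ε} = { 'c' } — disjoint from FOLLOW(T)

No FIRST/FOLLOW conflicts found.

Answer: No FIRST/FOLLOW conflicts.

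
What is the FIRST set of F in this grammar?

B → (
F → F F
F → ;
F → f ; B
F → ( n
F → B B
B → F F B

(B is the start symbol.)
{ '(', ';', 'f' }

To compute FIRST(F), examine every production with F on the left-hand side, reading each right-hand side left to right until a non-nullable symbol is reached.

FIRST sets of the other non-terminals involved (by the same procedure, iterated to a fixed point):
  FIRST(B) = { '(', ';', 'f' }

From F → F F:
  - F is the symbol being defined: contributes nothing new
    F is not nullable, so stop
From F → ;:
  - ';' is a terminal: add ';' and stop
From F → f ; B:
  - f is a terminal: add 'f' and stop
From F → ( n:
  - '(' is a terminal: add '(' and stop
From F → B B:
  - B is a non-terminal: add FIRST(B) \ {ε} = { '(', ';', 'f' }
    B is not nullable, so stop

Collecting: FIRST(F) = { '(', ';', 'f' }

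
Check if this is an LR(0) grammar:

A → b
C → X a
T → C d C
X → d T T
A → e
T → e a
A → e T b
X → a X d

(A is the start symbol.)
No. Shift-reduce conflict between [A → e .] and [T → . e a]

A grammar is LR(0) if no state in the canonical LR(0) collection has:
  - both a shift item (dot before a terminal) and a complete item (shift-reduce conflict), or
  - two or more complete items (reduce-reduce conflict; the accept item [A' → A .] counts as a complete item here).

Augment with A' → A and build the canonical LR(0) collection (I0 = CLOSURE({[A' → . A]}), then GOTO on every symbol after a dot until no new states appear). It has 19 states:
  I0: { [A → . b], [A → . e T b], [A → . e], [A' → . A] }  — shift
  I1: { [A' → A .] }  — accept
  I2: { [A → b .] }  — reduce
  I3: { [A → e . T b], [A → e .], [C → . X a], [T → . C d C], [T → . e a], [X → . a X d], [X → . d T T] }  — shift, reduce
  I4: { [T → C . d C] }  — shift
  I5: { [A → e T . b] }  — shift
  I6: { [C → X . a] }  — shift
  I7: { [X → . a X d], [X → . d T T], [X → a . X d] }  — shift
  I8: { [C → . X a], [T → . C d C], [T → . e a], [X → . a X d], [X → . d T T], [X → d . T T] }  — shift
  I9: { [T → e . a] }  — shift
  I10: { [T → e a .] }  — reduce
  I11: { [C → . X a], [T → . C d C], [T → . e a], [X → . a X d], [X → . d T T], [X → d T . T] }  — shift
  I12: { [X → d T T .] }  — reduce
  I13: { [X → a X . d] }  — shift
  I14: { [X → a X d .] }  — reduce
  I15: { [C → X a .] }  — reduce
  I16: { [A → e T b .] }  — reduce
  I17: { [C → . X a], [T → C d . C], [X → . a X d], [X → . d T T] }  — shift
  I18: { [T → C d C .] }  — reduce

Conflict in state I3:
  Shift-reduce conflict between [A → e .] and [T → . e a]
So the grammar is NOT LR(0).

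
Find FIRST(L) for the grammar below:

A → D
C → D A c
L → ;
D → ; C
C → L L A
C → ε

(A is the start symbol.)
From L → ;:
  - ';' is a terminal: add ';' and stop

Collecting: FIRST(L) = { ';' }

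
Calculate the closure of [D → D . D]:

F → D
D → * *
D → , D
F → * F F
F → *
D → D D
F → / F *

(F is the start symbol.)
{ [D → . * *], [D → . , D], [D → . D D], [D → D . D] }

To compute CLOSURE, for each item [A → α.Bβ] where B is a non-terminal, add [B → .γ] for all productions B → γ; repeat for the newly added items until nothing changes.

Start with: [D → D . D]
  [D → D . D] has the dot before D: add [D → . * *], [D → . , D], [D → . D D]
No further items can be added.

CLOSURE = { [D → . * *], [D → . , D], [D → . D D], [D → D . D] }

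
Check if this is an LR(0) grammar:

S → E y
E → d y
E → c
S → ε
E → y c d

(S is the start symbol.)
A grammar is LR(0) if no state in the canonical LR(0) collection has:
  - both a shift item (dot before a terminal) and a complete item (shift-reduce conflict), or
  - two or more complete items (reduce-reduce conflict; the accept item [S' → S .] counts as a complete item here).

Augment with S' → S and build the canonical LR(0) collection (I0 = CLOSURE({[S' → . S]}), then GOTO on every symbol after a dot until no new states appear). It has 10 states:
  I0: { [E → . c], [E → . d y], [E → . y c d], [S → . E y], [S → .], [S' → . S] }  — shift, reduce
  I1: { [S → E . y] }  — shift
  I2: { [S' → S .] }  — accept
  I3: { [E → c .] }  — reduce
  I4: { [E → d . y] }  — shift
  I5: { [E → y . c d] }  — shift
  I6: { [E → y c . d] }  — shift
  I7: { [E → y c d .] }  — reduce
  I8: { [E → d y .] }  — reduce
  I9: { [S → E y .] }  — reduce

Conflict in state I0:
  Shift-reduce conflict between [S → .] and [E → . c]
So the grammar is NOT LR(0).

Answer: No. Shift-reduce conflict between [S → .] and [E → . c]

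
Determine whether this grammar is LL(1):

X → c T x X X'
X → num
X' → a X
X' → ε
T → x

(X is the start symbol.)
A grammar is LL(1) if for each non-terminal N with multiple productions, the predict sets of those productions are pairwise disjoint, where PREDICT(N → α) = (FIRST(α) \ {ε}) ∪ (FOLLOW(N) if α ⇒* ε).

Relevant sets:
  FOLLOW(X') = { $, 'a' }

For X:
  PREDICT(X → c T x X X') = { 'c' }
  PREDICT(X → num) = { 'num' }
For X':
  PREDICT(X' → a X) = { 'a' }
  PREDICT(X' → ε) = { $, 'a' }
T has a single production, so nothing to check there.

Conflict found: Predict set conflict for X': { 'a' }
The grammar is NOT LL(1).

Answer: No. Predict set conflict for X': { 'a' }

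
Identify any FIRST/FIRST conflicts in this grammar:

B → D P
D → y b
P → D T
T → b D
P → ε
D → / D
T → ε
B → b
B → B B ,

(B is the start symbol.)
Yes. B → D P / B → B B ',' on { '/', 'y' }; B → b / B → B B ',' on { 'b' }

A FIRST/FIRST conflict occurs when two productions N → α and N → β for the same non-terminal have FIRST(α) ∩ FIRST(β) ≠ ∅ (with ε ∈ FIRST of a nullable right-hand side, so two nullable alternatives also conflict).

FIRST sets of the non-terminals at (or reachable through a nullable prefix from) the front of some alternative:
  FIRST(D) = { '/', 'y' }
  FIRST(B) = { '/', 'b', 'y' }

Productions for B:
  B → D P: FIRST = { '/', 'y' }
  B → b: FIRST = { 'b' }
  B → B B ,: FIRST = { '/', 'b', 'y' }
Productions for D:
  D → y b: FIRST = { 'y' }
  D → / D: FIRST = { '/' }
Productions for P:
  P → D T: FIRST = { '/', 'y' }
  P → ε: FIRST = { ε }
Productions for T:
  T → b D: FIRST = { 'b' }
  T → ε: FIRST = { ε }

Conflict for B: B → D P and B → B B ,
  Overlap: { '/', 'y' }
Conflict for B: B → b and B → B B ,
  Overlap: { 'b' }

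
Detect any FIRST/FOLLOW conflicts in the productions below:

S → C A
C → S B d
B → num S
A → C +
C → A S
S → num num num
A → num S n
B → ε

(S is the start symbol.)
No FIRST/FOLLOW conflicts.

A FIRST/FOLLOW conflict occurs when a non-terminal N has a nullable alternative N → β (β ⇒* ε) and another alternative N → α with FIRST(α) ∩ FOLLOW(N) ≠ ∅: on such a lookahead the parser cannot decide between expanding α and letting N vanish via β.

Nullable non-terminals: B.

B: nullable alternative(s) B → ε; FOLLOW(B) = { 'd' }
  B → num S: FIRST \ {ε} = { 'num' } — disjoint from FOLLOW(B)
  B → ε: FIRST \ {ε} = { } — this is the only nullable alternative, skip

A, C, S have no nullable alternative, so no FIRST/FOLLOW check is needed there.

No FIRST/FOLLOW conflicts found.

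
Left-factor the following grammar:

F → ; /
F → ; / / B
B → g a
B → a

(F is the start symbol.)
Left-factoring transforms A → αβ₁ | αβ₂ into A → αA' and A' → β₁ | β₂
(α is the longest common prefix among the alternatives). Repeat until
no nonterminal has two alternatives with a common prefix.

Round 1: F has alternatives sharing prefix '; /'. Introduce F': F → ; / F'
  Add: F' → ε
  Add: F' → / B

No remaining common prefixes — done.

Resulting grammar:
F → ; / F'
F' → ε
F' → / B
B → g a
B → a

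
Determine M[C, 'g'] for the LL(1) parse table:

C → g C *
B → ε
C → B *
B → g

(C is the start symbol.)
To find M[C, 'g'], we find productions for C where 'g' is in the predict set (PREDICT(N → α) = (FIRST(α) \ {ε}) ∪ (FOLLOW(N) if α ⇒* ε)).

Relevant sets:
  FIRST(B) = { 'g', ε }

C → g C *: PREDICT = { 'g' }
  'g' is in predict set, so this production goes in M[C, 'g']
C → B *: PREDICT = { '*', 'g' }
  'g' is in predict set, so this production goes in M[C, 'g']

M[C, 'g'] = C → g C *, C → B *  (a multiply-defined cell — the grammar is not LL(1))

Answer: C → g C *, C → B *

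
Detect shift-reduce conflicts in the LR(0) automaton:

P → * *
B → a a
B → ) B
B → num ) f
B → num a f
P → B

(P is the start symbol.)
No shift-reduce conflicts

A shift-reduce conflict occurs when an LR(0) state has both:
  - a complete (reduce) item [A → α .] (dot at the end), and
  - a shift item [B → β . c γ] (dot before a terminal).

Augment with P' → P and build the canonical LR(0) collection (I0 = CLOSURE({[P' → . P]}), then GOTO on every symbol after a dot until no new states appear). It has 14 states:
  I0: { [B → . ) B], [B → . a a], [B → . num ) f], [B → . num a f], [P → . * *], [P → . B], [P' → . P] }  — shift
  I1: { [B → ) . B], [B → . ) B], [B → . a a], [B → . num ) f], [B → . num a f] }  — shift
  I2: { [P → * . *] }  — shift
  I3: { [P → B .] }  — reduce
  I4: { [P' → P .] }  — accept
  I5: { [B → a . a] }  — shift
  I6: { [B → num . ) f], [B → num . a f] }  — shift
  I7: { [B → num ) . f] }  — shift
  I8: { [B → num a . f] }  — shift
  I9: { [B → num a f .] }  — reduce
  I10: { [B → num ) f .] }  — reduce
  I11: { [B → a a .] }  — reduce
  I12: { [P → * * .] }  — reduce
  I13: { [B → ) B .] }  — reduce

No state contains both a complete item and a shift item.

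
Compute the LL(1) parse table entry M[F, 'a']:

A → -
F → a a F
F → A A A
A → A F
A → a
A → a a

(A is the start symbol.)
To find M[F, 'a'], we find productions for F where 'a' is in the predict set (PREDICT(N → α) = (FIRST(α) \ {ε}) ∪ (FOLLOW(N) if α ⇒* ε)).

Relevant sets:
  FIRST(A) = { '-', 'a' }

F → a a F: PREDICT = { 'a' }
  'a' is in predict set, so this production goes in M[F, 'a']
F → A A A: PREDICT = { '-', 'a' }
  'a' is in predict set, so this production goes in M[F, 'a']

M[F, 'a'] = F → a a F, F → A A A  (a multiply-defined cell — the grammar is not LL(1))

Answer: F → a a F, F → A A A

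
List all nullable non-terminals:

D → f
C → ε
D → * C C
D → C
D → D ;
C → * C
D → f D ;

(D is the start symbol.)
A non-terminal is nullable if it can derive ε (the empty string): either it has an ε-production, or it has a production whose right-hand side consists entirely of nullable non-terminals.

ε-productions: C → ε
So C is immediately nullable.
D → C: every symbol on the right is nullable, so D is nullable too.
Every non-terminal is now nullable.
Nullable = { 'C', 'D' }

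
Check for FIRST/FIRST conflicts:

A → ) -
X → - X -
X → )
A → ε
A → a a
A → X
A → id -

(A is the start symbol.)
Yes. A → ')' '-' / A → X on { ')' }

A FIRST/FIRST conflict occurs when two productions N → α and N → β for the same non-terminal have FIRST(α) ∩ FIRST(β) ≠ ∅ (with ε ∈ FIRST of a nullable right-hand side, so two nullable alternatives also conflict).

FIRST sets of the non-terminals at (or reachable through a nullable prefix from) the front of some alternative:
  FIRST(X) = { ')', '-' }

Productions for A:
  A → ) -: FIRST = { ')' }
  A → ε: FIRST = { ε }
  A → a a: FIRST = { 'a' }
  A → X: FIRST = { ')', '-' }
  A → id -: FIRST = { 'id' }
Productions for X:
  X → - X -: FIRST = { '-' }
  X → ): FIRST = { ')' }

Conflict for A: A → ) - and A → X
  Overlap: { ')' }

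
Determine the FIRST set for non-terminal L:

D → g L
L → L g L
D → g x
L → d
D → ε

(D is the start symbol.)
From L → L g L:
  - L is the symbol being defined: contributes nothing new
    L is not nullable, so stop
From L → d:
  - d is a terminal: add 'd' and stop

Collecting: FIRST(L) = { 'd' }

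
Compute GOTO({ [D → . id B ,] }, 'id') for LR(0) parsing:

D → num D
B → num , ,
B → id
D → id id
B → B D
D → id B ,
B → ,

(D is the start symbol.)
GOTO(I, 'id') = CLOSURE({ [A → αX.β] : [A → α.Xβ] ∈ I, X = 'id' })

Items with dot before 'id', with the dot advanced:
  [D → . id B ,] → [D → id . B ,]
Closure of the advanced items:
  [D → id . B ,] has the dot before B: add [B → . num , ,], [B → . id], [B → . B D], [B → . ,]

GOTO = { [B → . ,], [B → . B D], [B → . id], [B → . num , ,], [D → id . B ,] }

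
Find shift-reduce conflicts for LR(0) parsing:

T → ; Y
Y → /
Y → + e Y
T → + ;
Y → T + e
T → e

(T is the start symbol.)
No shift-reduce conflicts

Augment with T' → T and build the canonical LR(0) collection (I0 = CLOSURE({[T' → . T]}), then GOTO on every symbol after a dot until no new states appear). It has 14 states:
  I0: { [T → . + ;], [T → . ; Y], [T → . e], [T' → . T] }  — shift
  I1: { [T → + . ;] }  — shift
  I2: { [T → . + ;], [T → . ; Y], [T → . e], [T → ; . Y], [Y → . + e Y], [Y → . /], [Y → . T + e] }  — shift
  I3: { [T' → T .] }  — accept
  I4: { [T → e .] }  — reduce
  I5: { [T → + . ;], [Y → + . e Y] }  — shift
  I6: { [Y → / .] }  — reduce
  I7: { [Y → T . + e] }  — shift
  I8: { [T → ; Y .] }  — reduce
  I9: { [Y → T + . e] }  — shift
  I10: { [Y → T + e .] }  — reduce
  I11: { [T → + ; .] }  — reduce
  I12: { [T → . + ;], [T → . ; Y], [T → . e], [Y → + e . Y], [Y → . + e Y], [Y → . /], [Y → . T + e] }  — shift
  I13: { [Y → + e Y .] }  — reduce

No state contains both a complete item and a shift item.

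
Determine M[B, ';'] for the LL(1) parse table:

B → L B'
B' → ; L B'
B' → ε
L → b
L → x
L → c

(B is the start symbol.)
Empty (error entry)

To find M[B, ';'], we find productions for B where ';' is in the predict set (PREDICT(N → α) = (FIRST(α) \ {ε}) ∪ (FOLLOW(N) if α ⇒* ε)).

Relevant sets:
  FIRST(L) = { 'b', 'c', 'x' }

B → L B': PREDICT = { 'b', 'c', 'x' }

M[B, ';'] is empty (no production applies)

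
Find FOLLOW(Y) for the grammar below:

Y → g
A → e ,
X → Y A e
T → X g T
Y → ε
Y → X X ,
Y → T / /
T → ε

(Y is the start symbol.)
{ $, 'e' }

To compute FOLLOW(Y), find every occurrence of Y on a right-hand side N → α Y β: add FIRST(β) \ {ε}, and if β is empty or nullable also add FOLLOW(N). Iterate to a fixed point.

Y is the start symbol, so $ ∈ FOLLOW(Y).
In X → Y A e: Y is followed by A e, add FIRST(A e) \ {ε} = { 'e' }

Taking the union: FOLLOW(Y) = { $, 'e' }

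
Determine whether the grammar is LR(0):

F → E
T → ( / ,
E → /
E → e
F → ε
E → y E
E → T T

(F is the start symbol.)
No. Shift-reduce conflict between [F → .] and [E → . /]

A grammar is LR(0) if no state in the canonical LR(0) collection has:
  - both a shift item (dot before a terminal) and a complete item (shift-reduce conflict), or
  - two or more complete items (reduce-reduce conflict; the accept item [F' → F .] counts as a complete item here).

Augment with F' → F and build the canonical LR(0) collection (I0 = CLOSURE({[F' → . F]}), then GOTO on every symbol after a dot until no new states appear). It has 12 states:
  I0: { [E → . /], [E → . T T], [E → . e], [E → . y E], [F → . E], [F → .], [F' → . F], [T → . ( / ,] }  — shift, reduce
  I1: { [T → ( . / ,] }  — shift
  I2: { [E → / .] }  — reduce
  I3: { [F → E .] }  — reduce
  I4: { [F' → F .] }  — accept
  I5: { [E → T . T], [T → . ( / ,] }  — shift
  I6: { [E → e .] }  — reduce
  I7: { [E → . /], [E → . T T], [E → . e], [E → . y E], [E → y . E], [T → . ( / ,] }  — shift
  I8: { [E → y E .] }  — reduce
  I9: { [E → T T .] }  — reduce
  I10: { [T → ( / . ,] }  — shift
  I11: { [T → ( / , .] }  — reduce

Conflict in state I0:
  Shift-reduce conflict between [F → .] and [E → . /]
So the grammar is NOT LR(0).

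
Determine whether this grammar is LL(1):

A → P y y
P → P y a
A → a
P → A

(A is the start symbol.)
A grammar is LL(1) if for each non-terminal N with multiple productions, the predict sets of those productions are pairwise disjoint, where PREDICT(N → α) = (FIRST(α) \ {ε}) ∪ (FOLLOW(N) if α ⇒* ε).

Relevant sets:
  FIRST(P) = { 'a' }
  FIRST(A) = { 'a' }

For A:
  PREDICT(A → P y y) = { 'a' }
  PREDICT(A → a) = { 'a' }
For P:
  PREDICT(P → P y a) = { 'a' }
  PREDICT(P → A) = { 'a' }

Conflict found: Predict set conflict for A: { 'a' }
The grammar is NOT LL(1).

Answer: No. Predict set conflict for A: { 'a' }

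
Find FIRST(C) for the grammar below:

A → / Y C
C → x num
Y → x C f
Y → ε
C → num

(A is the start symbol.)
To compute FIRST(C), examine every production with C on the left-hand side, reading each right-hand side left to right until a non-nullable symbol is reached.

From C → x num:
  - x is a terminal: add 'x' and stop
From C → num:
  - num is a terminal: add 'num' and stop

Collecting: FIRST(C) = { 'num', 'x' }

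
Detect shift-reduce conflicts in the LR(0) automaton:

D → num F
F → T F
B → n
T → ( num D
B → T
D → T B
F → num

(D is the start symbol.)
A shift-reduce conflict occurs when an LR(0) state has both:
  - a complete (reduce) item [A → α .] (dot at the end), and
  - a shift item [B → β . c γ] (dot before a terminal).

Augment with D' → D and build the canonical LR(0) collection (I0 = CLOSURE({[D' → . D]}), then GOTO on every symbol after a dot until no new states appear). It has 14 states:
  I0: { [D → . T B], [D → . num F], [D' → . D], [T → . ( num D] }  — shift
  I1: { [T → ( . num D] }  — shift
  I2: { [D' → D .] }  — accept
  I3: { [B → . T], [B → . n], [D → T . B], [T → . ( num D] }  — shift
  I4: { [D → num . F], [F → . T F], [F → . num], [T → . ( num D] }  — shift
  I5: { [D → num F .] }  — reduce
  I6: { [F → . T F], [F → . num], [F → T . F], [T → . ( num D] }  — shift
  I7: { [F → num .] }  — reduce
  I8: { [F → T F .] }  — reduce
  I9: { [D → T B .] }  — reduce
  I10: { [B → T .] }  — reduce
  I11: { [B → n .] }  — reduce
  I12: { [D → . T B], [D → . num F], [T → ( num . D], [T → . ( num D] }  — shift
  I13: { [T → ( num D .] }  — reduce

No state contains both a complete item and a shift item.

Answer: No shift-reduce conflicts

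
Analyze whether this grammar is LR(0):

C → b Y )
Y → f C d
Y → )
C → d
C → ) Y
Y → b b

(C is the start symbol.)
Yes, the grammar is LR(0)

Augment with C' → C and build the canonical LR(0) collection (I0 = CLOSURE({[C' → . C]}), then GOTO on every symbol after a dot until no new states appear). It has 14 states:
  I0: { [C → . ) Y], [C → . b Y )], [C → . d], [C' → . C] }  — shift
  I1: { [C → ) . Y], [Y → . )], [Y → . b b], [Y → . f C d] }  — shift
  I2: { [C' → C .] }  — accept
  I3: { [C → b . Y )], [Y → . )], [Y → . b b], [Y → . f C d] }  — shift
  I4: { [C → d .] }  — reduce
  I5: { [Y → ) .] }  — reduce
  I6: { [C → b Y . )] }  — shift
  I7: { [Y → b . b] }  — shift
  I8: { [C → . ) Y], [C → . b Y )], [C → . d], [Y → f . C d] }  — shift
  I9: { [Y → f C . d] }  — shift
  I10: { [Y → f C d .] }  — reduce
  I11: { [Y → b b .] }  — reduce
  I12: { [C → b Y ) .] }  — reduce
  I13: { [C → ) Y .] }  — reduce

Every state is either a pure shift/goto state or contains exactly one complete item and nothing to shift — no conflicts. The grammar is LR(0).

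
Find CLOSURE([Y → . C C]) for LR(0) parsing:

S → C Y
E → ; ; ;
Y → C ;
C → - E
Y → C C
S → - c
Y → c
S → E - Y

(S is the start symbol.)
Start with: [Y → . C C]
  [Y → . C C] has the dot before C: add [C → . - E]
No further items can be added.

CLOSURE = { [C → . - E], [Y → . C C] }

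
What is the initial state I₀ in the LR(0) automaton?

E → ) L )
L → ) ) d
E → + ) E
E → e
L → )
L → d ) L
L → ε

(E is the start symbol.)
{ [E → . ) L )], [E → . + ) E], [E → . e], [E' → . E] }

First, augment the grammar with E' → E
I₀ = CLOSURE({ [E' → . E] }):
  [E' → . E] has the dot before E: add [E → . ) L )], [E → . + ) E], [E → . e]
No further items can be added.

I₀ = { [E → . ) L )], [E → . + ) E], [E → . e], [E' → . E] }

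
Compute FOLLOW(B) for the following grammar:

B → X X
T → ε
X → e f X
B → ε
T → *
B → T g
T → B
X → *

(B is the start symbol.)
{ $, 'g' }

To compute FOLLOW(B), find every occurrence of B on a right-hand side N → α B β: add FIRST(β) \ {ε}, and if β is empty or nullable also add FOLLOW(N). Iterate to a fixed point.

B is the start symbol, so $ ∈ FOLLOW(B).
In T → B: B is at the end, add FOLLOW(T)

The FOLLOW sets referred to above (computed the same way, to a fixed point):
  FOLLOW(T) = { 'g' }

Taking the union: FOLLOW(B) = { $, 'g' }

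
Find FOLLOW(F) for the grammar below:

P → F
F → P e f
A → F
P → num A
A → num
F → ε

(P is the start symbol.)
To compute FOLLOW(F), find every occurrence of F on a right-hand side N → α F β: add FIRST(β) \ {ε}, and if β is empty or nullable also add FOLLOW(N). Iterate to a fixed point.

In P → F: F is at the end, add FOLLOW(P)
In A → F: F is at the end, add FOLLOW(A)

The FOLLOW sets referred to above (computed the same way, to a fixed point):
  FOLLOW(P) = { $, 'e' }
  FOLLOW(A) = { $, 'e' }

Taking the union: FOLLOW(F) = { $, 'e' }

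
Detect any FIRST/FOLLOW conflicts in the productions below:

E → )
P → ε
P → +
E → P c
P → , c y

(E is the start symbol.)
No FIRST/FOLLOW conflicts.

A FIRST/FOLLOW conflict occurs when a non-terminal N has a nullable alternative N → β (β ⇒* ε) and another alternative N → α with FIRST(α) ∩ FOLLOW(N) ≠ ∅: on such a lookahead the parser cannot decide between expanding α and letting N vanish via β.

Nullable non-terminals: P.

P: nullable alternative(s) P → ε; FOLLOW(P) = { 'c' }
  P → ε: FIRST \ {ε} = { } — this is the only nullable alternative, skip
  P → +: FIRST \ {ε} = { '+' } — disjoint from FOLLOW(P)
  P → , c y: FIRST \ {ε} = { ',' } — disjoint from FOLLOW(P)

E has no nullable alternative, so no FIRST/FOLLOW check is needed there.

No FIRST/FOLLOW conflicts found.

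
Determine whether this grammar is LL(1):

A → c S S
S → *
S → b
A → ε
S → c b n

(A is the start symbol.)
Yes, the grammar is LL(1).

A grammar is LL(1) if for each non-terminal N with multiple productions, the predict sets of those productions are pairwise disjoint, where PREDICT(N → α) = (FIRST(α) \ {ε}) ∪ (FOLLOW(N) if α ⇒* ε).

Relevant sets:
  FOLLOW(A) = { $ }

For A:
  PREDICT(A → c S S) = { 'c' }
  PREDICT(A → ε) = { $ }
For S:
  PREDICT(S → '*') = { '*' }
  PREDICT(S → b) = { 'b' }
  PREDICT(S → c b n) = { 'c' }

All predict sets are disjoint. The grammar IS LL(1).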